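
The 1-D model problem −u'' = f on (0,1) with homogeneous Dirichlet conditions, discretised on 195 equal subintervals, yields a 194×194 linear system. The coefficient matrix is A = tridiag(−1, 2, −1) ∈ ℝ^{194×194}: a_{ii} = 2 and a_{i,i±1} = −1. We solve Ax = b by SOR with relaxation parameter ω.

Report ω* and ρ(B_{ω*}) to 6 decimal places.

B_J for the 194×194 system has eigenvalues cos(kπ/195); ρ_J = cos(π/195) = 0.999870.
1 − cos²(π/195) = sin²(π/195) ⇒ √(1−ρ_J²) = sin(π/195) = 0.0161100.
ω* = 2/(1 + 0.0161100) = 2/1.0161100 = 1.968291.
Hence ρ(B_{ω*}) = 1.968291 − 1 = 0.968291.

ω* = 1.968291, ρ_SOR = 0.968291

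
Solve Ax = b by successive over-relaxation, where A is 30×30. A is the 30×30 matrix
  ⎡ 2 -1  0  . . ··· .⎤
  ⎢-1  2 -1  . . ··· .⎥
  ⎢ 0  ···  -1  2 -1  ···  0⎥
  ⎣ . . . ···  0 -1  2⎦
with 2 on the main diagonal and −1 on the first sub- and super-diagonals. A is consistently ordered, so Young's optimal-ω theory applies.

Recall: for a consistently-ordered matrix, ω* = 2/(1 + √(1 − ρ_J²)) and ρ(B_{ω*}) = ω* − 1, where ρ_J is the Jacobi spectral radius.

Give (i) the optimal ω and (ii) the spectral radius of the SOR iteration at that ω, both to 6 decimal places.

With n=30, ρ(Jacobi) = cos(π/31) = 0.994869.
√(1−ρ_J²) simplifies to sin(π/31) = 0.1011683.
Young: ω* = 2/(1+√(1−ρ_J²)) = 2/(1+0.1011683) = 2/1.1011683 = 1.816253.
ρ_SOR = ω* − 1 ≈ 0.816253.

ω* = 1.816253, ρ_SOR = 0.816253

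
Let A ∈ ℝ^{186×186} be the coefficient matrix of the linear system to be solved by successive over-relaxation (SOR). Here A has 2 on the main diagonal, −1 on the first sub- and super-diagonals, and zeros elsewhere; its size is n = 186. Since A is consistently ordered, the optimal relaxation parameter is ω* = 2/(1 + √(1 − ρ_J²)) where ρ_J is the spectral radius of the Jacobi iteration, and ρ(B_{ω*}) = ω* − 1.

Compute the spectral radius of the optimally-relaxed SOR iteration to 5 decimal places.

ρ_SOR = 0.96696

n=186: λ(B_J) = 1 − λ(A)/2 = cos(kπ/187); k=1 gives ρ_J = 0.99986.
√(1−ρ_J²) = |sin(π/187)| = 0.016799
Then 2/(1+√(1−ρ_J²)) = 2/(1+0.016799); ω* = 2/1.016799 = 1.96696.
ρ_SOR = ω* − 1 ≈ 0.96696.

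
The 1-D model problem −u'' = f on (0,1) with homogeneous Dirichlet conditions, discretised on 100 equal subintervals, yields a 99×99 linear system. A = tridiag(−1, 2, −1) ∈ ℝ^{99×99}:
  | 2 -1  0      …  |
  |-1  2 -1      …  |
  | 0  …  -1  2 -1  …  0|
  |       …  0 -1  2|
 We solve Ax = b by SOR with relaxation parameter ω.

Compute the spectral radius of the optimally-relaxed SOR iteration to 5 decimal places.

spectrum of D⁻¹(L+U) = {cos(kπ/100) : 1≤k≤99}; ρ_J = cos(π/100) = 0.99951.
√(1 − cos²(π/100)) = sin(π/100) ≈ 0.031411.
ω* = 2 / (1 + 0.031411) = 2 / 1.031411 ≈ 1.93909.
and ρ(B_{ω*}) = 1.93909 − 1 = 0.93909.

ρ_SOR = 0.93909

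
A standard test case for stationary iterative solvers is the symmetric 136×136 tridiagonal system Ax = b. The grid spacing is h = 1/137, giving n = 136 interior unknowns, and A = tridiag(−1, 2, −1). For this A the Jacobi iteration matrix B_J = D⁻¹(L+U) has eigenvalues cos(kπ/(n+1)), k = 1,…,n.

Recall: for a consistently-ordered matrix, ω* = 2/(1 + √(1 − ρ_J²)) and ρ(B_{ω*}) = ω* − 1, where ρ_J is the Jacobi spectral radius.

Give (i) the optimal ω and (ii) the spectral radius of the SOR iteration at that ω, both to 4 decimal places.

ρ_J = max_k |cos(kπ/137)| = cos(π/137) = 0.9997
√(1−ρ_J²) simplifies to sin(π/137) = 0.02293.
Young: ω* = 2/(1+√(1−ρ_J²)) = 2/(1+0.02293) = 2/1.02293 = 1.9552.
Hence ρ(B_{ω*}) = 1.9552 − 1 = 0.9552.

ω* = 1.9552, ρ_SOR = 0.9552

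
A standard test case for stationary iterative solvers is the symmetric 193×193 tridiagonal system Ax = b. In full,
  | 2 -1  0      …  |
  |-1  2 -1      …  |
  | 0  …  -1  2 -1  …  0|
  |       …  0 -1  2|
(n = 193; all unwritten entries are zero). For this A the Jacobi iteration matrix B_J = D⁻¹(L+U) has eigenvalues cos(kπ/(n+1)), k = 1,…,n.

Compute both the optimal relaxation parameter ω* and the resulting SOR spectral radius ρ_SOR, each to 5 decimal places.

With n=193, ρ(Jacobi) = cos(π/194) = 0.99987.
root = sin(π/194) = 0.016193  (since 1−cos² = sin²).
Then 2/(1+√(1−ρ_J²)) = 2/(1+0.016193); ω* = 2/1.016193 = 1.96813.
At ω = 1.96813 every |λ(B_ω)| = ω−1, so ρ_SOR = 0.96813.

ω* = 1.96813, ρ_SOR = 0.96813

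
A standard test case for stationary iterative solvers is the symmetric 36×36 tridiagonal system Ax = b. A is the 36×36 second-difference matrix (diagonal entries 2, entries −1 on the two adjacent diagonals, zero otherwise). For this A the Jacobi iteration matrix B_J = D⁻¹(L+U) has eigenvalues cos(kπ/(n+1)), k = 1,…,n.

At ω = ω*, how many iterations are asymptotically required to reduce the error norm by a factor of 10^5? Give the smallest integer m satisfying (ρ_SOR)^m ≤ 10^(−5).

[ρ_J] n=36: ρ(B_J) = cos(π/(n+1)) = cos(π/37) = 0.9963975.
1 − cos²(π/37) = sin²(π/37) ⇒ √(1−ρ_J²) = sin(π/37) = 0.0848059.
ω* = 2 / (1 + 0.0848059) = 2 / 1.0848059 ≈ 1.8436478.
ρ(B_{ω*}) = ω*−1 = 0.8436478
5·ln10 = 11.5129; −ln(0.8436478) = 0.17002; m = ⌈11.5129/0.17002⌉ = ⌈67.715⌉ = 68.

m = 68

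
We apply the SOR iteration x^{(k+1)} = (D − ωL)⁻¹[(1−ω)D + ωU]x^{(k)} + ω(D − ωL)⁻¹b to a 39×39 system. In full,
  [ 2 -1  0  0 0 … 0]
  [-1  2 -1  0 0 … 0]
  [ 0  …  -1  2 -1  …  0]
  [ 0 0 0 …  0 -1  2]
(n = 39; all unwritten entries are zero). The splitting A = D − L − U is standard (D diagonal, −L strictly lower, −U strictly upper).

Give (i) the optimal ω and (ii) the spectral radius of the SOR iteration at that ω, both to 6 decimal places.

½·tridiag(1,0,1) at n=39: λ_k = cos(kπ/40); max |λ| at k=1 ⇒ ρ_J = cos(π/40) ≈ 0.996917.
1 − cos²(π/40) = sin²(π/40) ⇒ √(1−ρ_J²) = sin(π/40) = 0.0784591.
ω* = 2/(1+0.0784591) = 1.854498
ρ_SOR = ω* − 1 = 1.854498 − 1 = 0.854498.

ω* = 1.854498, ρ_SOR = 0.854498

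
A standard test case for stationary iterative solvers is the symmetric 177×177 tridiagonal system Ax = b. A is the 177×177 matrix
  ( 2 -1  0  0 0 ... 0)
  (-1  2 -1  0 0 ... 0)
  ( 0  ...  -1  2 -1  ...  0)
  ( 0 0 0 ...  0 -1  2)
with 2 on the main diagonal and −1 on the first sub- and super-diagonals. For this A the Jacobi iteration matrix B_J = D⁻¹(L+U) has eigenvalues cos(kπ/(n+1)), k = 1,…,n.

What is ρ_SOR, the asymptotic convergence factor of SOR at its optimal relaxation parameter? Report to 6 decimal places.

ρ_J = max_k |cos(kπ/178)| = cos(π/178) = 0.999844
√(1 − cos²(π/178)) = sin(π/178) ≈ 0.0176485.
Young: ω* = 2/(1+√(1−ρ_J²)) = 2/(1+0.0176485) = 2/1.0176485 = 1.965315.
At ω = 1.965315 every |λ(B_ω)| = ω−1, so ρ_SOR = 0.965315.

ρ_SOR = 0.965315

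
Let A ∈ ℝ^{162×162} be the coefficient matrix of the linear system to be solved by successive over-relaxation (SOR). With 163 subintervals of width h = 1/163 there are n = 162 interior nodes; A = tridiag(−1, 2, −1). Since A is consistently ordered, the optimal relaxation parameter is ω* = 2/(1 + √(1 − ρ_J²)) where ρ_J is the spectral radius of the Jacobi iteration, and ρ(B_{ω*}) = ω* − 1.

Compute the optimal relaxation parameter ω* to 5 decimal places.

ω* = 1.96218

[ρ_J] n=162: ρ(B_J) = cos(π/(n+1)) = cos(π/163) = 0.99981.
root = sin(π/163) = 0.019272  (since 1−cos² = sin²).
So ω* = 2/1.019272 = 1.96218 (Young).
ρ_SOR = ω* − 1 ≈ 0.96218.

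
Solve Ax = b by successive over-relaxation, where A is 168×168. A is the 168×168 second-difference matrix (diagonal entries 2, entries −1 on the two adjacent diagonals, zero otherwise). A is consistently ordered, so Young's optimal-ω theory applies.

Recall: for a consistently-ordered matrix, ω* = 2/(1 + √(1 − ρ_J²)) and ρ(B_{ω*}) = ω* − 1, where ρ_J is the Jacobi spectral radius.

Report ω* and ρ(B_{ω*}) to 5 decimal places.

ρ_J = max_k |cos(kπ/169)| = cos(π/169) = 0.99983
√(1−ρ_J²) = |sin(π/169)| = 0.018588
ω* = 2/(1+0.018588) = 1.96350
ρ_SOR = ω* − 1 = 1.96350 − 1 = 0.96350.

ω* = 1.96350, ρ_SOR = 0.96350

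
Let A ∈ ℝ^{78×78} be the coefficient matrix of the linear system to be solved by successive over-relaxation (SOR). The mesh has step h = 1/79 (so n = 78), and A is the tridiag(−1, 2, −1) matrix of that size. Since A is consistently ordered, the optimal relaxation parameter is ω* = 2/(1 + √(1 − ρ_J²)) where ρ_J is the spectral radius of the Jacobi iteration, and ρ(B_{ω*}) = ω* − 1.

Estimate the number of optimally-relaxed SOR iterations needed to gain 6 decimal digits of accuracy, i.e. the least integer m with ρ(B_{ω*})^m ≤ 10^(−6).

spectrum of D⁻¹(L+U) = {cos(kπ/79) : 1≤k≤78}; ρ_J = cos(π/79) = 0.9992094.
√(1−ρ_J²) = |sin(π/79)| = 0.0397565
ω* = 2/(1+0.0397565) = 1.9235273
Hence ρ(B_{ω*}) = 1.9235273 − 1 = 0.9235273.
(0.9235273)^m ≤ 10^{−6}  ⇒  m·ln(0.9235273) ≤ −6·ln10  ⇒  m ≥ 173.660  ⇒  m = 174

m = 174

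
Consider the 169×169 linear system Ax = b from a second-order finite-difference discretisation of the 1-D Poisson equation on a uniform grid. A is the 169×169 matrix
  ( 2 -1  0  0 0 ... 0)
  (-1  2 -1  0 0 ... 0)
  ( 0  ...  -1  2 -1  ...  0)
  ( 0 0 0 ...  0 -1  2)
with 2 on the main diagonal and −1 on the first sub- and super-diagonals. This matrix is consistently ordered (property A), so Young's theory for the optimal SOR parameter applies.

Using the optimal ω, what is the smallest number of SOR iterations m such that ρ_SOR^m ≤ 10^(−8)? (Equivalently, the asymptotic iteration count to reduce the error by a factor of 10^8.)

B_J for the 169×169 system has eigenvalues cos(kπ/170); ρ_J = cos(π/170) = 0.9998293.
1 − cos²(π/170) = sin²(π/170) ⇒ √(1−ρ_J²) = sin(π/170) = 0.0184789.
[ω*] 2 ÷ (1 + 0.0184789) = 2 ÷ 1.0184789 = 1.9637127.
[ρ_SOR] ω* − 1 = 0.9637127.
8·ln10 = 18.4207; −ln(0.9637127) = 0.0369621; m = ⌈18.4207/0.0369621⌉ = ⌈498.367⌉ = 499.

m = 499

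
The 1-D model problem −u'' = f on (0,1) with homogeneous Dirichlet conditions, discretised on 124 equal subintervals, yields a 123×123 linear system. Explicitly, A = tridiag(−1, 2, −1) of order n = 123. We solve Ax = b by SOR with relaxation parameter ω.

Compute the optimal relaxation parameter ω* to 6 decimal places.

ω* = 1.950586

ρ_J = max_k |cos(kπ/124)| = cos(π/124) = 0.999679
√(1−ρ_J²) simplifies to sin(π/124) = 0.0253327.
[ω*] 2 ÷ (1 + 0.0253327) = 2 ÷ 1.0253327 = 1.950586.
ρ(B_{ω*}) = ω*−1 = 0.950586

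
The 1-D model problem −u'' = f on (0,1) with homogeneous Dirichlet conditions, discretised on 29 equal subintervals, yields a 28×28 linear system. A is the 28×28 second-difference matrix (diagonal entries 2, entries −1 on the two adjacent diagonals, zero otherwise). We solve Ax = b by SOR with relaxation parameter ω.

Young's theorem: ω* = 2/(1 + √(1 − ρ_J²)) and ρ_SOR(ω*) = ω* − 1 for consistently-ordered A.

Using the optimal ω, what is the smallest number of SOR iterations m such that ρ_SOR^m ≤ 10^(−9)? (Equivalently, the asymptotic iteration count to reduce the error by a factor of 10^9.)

m = 96

½·tridiag(1,0,1) at n=28: λ_k = cos(kπ/29); max |λ| at k=1 ⇒ ρ_J = cos(π/29) ≈ 0.9941380.
1 − cos²(π/29) = sin²(π/29) ⇒ √(1−ρ_J²) = sin(π/29) = 0.1081190.
[ω*] 2 ÷ (1 + 0.1081190) = 2 ÷ 1.1081190 = 1.8048603.
ρ_SOR = ω* − 1 ≈ 0.8048603.
ρ_SOR^m ≤ 10^(−9) ⇔ m ≥ 9·ln10/(−ln 0.8048603) = 20.7233/0.217087 = 95.461; m = ⌈95.461⌉ = 96.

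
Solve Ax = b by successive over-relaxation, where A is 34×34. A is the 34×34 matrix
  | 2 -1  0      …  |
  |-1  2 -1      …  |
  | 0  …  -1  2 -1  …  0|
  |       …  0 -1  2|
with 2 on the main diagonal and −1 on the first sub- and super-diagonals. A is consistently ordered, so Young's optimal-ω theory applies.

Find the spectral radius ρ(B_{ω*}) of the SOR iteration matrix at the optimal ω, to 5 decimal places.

[ρ_J] n=34: ρ(B_J) = cos(π/(n+1)) = cos(π/35) = 0.99597.
√(1−ρ_J²) simplifies to sin(π/35) = 0.089639.
ω* = 2/(1+0.089639) = 1.83547
ρ_SOR = ω* − 1 ≈ 0.83547.

ρ_SOR = 0.83547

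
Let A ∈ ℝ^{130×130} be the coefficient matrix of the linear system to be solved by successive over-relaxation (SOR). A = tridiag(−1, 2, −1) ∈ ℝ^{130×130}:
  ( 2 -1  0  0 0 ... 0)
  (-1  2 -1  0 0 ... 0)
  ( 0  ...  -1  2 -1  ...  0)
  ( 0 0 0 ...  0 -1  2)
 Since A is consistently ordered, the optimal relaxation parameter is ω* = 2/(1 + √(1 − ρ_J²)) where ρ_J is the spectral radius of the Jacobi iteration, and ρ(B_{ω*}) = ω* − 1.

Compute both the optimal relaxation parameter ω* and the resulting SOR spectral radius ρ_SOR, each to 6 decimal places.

ω* = 1.953164, ρ_SOR = 0.953164

ρ_J = max_k |cos(kπ/131)| = cos(π/131) = 0.999712
root = sin(π/131) = 0.0239793  (since 1−cos² = sin²).
ω* = 2/(1+0.0239793) = 1.953164
[ρ_SOR] ω* − 1 = 0.953164.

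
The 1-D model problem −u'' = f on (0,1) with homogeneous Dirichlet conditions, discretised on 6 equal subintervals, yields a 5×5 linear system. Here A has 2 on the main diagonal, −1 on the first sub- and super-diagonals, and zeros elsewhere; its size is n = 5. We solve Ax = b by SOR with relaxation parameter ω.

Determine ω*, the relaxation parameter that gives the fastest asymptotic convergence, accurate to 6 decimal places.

n=5: λ(B_J) = 1 − λ(A)/2 = cos(kπ/6); k=1 gives ρ_J = 0.866025.
√(1−ρ_J²) = |sin(π/6)| = 0.5000000
ω* = 2/(1+0.5000000) = 1.333333
At ω = 1.333333 every |λ(B_ω)| = ω−1, so ρ_SOR = 0.333333.

ω* = 1.333333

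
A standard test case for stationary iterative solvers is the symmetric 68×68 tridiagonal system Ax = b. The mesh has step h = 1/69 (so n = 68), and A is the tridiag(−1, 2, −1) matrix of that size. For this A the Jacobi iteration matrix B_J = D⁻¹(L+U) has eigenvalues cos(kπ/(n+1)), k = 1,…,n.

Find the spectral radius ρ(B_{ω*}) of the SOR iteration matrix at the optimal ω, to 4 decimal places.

spectrum of D⁻¹(L+U) = {cos(kπ/69) : 1≤k≤68}; ρ_J = cos(π/69) = 0.9990.
√(1−ρ_J²) simplifies to sin(π/69) = 0.04551.
Young: ω* = 2/(1+√(1−ρ_J²)) = 2/(1+0.04551) = 2/1.04551 = 1.9129.
and ρ(B_{ω*}) = 1.9129 − 1 = 0.9129.

ρ_SOR = 0.9129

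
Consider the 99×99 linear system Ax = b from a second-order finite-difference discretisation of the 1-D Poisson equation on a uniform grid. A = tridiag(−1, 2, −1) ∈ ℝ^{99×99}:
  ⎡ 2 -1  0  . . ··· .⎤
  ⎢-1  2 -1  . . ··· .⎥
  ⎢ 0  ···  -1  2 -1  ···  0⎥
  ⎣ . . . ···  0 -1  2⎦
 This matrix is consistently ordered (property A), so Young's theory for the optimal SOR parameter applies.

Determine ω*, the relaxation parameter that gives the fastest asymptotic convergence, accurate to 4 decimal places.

With n=99, ρ(Jacobi) = cos(π/100) = 0.9995.
1 − cos²(π/100) = sin²(π/100) ⇒ √(1−ρ_J²) = sin(π/100) = 0.03141.
Young: ω* = 2/(1+√(1−ρ_J²)) = 2/(1+0.03141) = 2/1.03141 = 1.9391.
Hence ρ(B_{ω*}) = 1.9391 − 1 = 0.9391.

ω* = 1.9391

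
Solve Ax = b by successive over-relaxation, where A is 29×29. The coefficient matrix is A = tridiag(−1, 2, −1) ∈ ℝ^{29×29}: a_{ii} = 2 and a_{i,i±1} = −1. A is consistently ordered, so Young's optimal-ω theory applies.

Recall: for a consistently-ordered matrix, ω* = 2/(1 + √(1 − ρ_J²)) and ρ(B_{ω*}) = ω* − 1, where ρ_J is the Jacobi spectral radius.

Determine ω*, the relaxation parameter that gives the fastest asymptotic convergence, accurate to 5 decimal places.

ω* = 1.81073

½·tridiag(1,0,1) at n=29: λ_k = cos(kπ/30); max |λ| at k=1 ⇒ ρ_J = cos(π/30) ≈ 0.99452.
root = sin(π/30) = 0.104528  (since 1−cos² = sin²).
Young: ω* = 2/(1+√(1−ρ_J²)) = 2/(1+0.104528) = 2/1.104528 = 1.81073.
[ρ_SOR] ω* − 1 = 0.81073.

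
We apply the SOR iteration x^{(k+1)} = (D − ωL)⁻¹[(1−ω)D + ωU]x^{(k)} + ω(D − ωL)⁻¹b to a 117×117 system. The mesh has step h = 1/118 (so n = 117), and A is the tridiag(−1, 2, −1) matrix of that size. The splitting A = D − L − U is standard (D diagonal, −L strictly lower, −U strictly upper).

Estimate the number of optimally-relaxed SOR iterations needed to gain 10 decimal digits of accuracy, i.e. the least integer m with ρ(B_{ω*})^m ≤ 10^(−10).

m = 433

[ρ_J] n=117: ρ(B_J) = cos(π/(n+1)) = cos(π/118) = 0.9996456.
root = sin(π/118) = 0.0266205  (since 1−cos² = sin²).
ω* = 2/(1+0.0266205) = 1.9481396
and ρ(B_{ω*}) = 1.9481396 − 1 = 0.9481396.
m ≥ 10·ln10 / (−ln 0.9481396) = 432.383; smallest integer m = 433.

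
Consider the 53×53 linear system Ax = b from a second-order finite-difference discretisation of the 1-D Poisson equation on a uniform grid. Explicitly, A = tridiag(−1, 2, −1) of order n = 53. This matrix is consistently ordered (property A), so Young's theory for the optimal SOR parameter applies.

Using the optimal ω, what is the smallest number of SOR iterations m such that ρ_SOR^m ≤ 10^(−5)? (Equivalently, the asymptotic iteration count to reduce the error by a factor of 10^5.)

m = 99

n=53: λ(B_J) = 1 − λ(A)/2 = cos(kπ/54); k=1 gives ρ_J = 0.9983082.
root = sin(π/54) = 0.0581448  (since 1−cos² = sin²).
[ω*] 2 ÷ (1 + 0.0581448) = 2 ÷ 1.0581448 = 1.8901005.
ρ_SOR = ω* − 1 ≈ 0.8901005.
(0.8901005)^m ≤ 10^{−5}  ⇒  m·ln(0.8901005) ≤ −5·ln10  ⇒  m ≥ 98.890  ⇒  m = 99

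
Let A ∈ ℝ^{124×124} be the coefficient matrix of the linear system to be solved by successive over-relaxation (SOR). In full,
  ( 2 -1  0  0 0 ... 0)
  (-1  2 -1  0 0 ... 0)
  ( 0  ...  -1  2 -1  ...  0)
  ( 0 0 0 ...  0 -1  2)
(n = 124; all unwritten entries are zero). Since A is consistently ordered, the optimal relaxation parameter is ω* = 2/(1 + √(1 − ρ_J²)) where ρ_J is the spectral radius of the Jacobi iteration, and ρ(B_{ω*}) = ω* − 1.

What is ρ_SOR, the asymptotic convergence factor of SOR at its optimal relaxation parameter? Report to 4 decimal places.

spectrum of D⁻¹(L+U) = {cos(kπ/125) : 1≤k≤124}; ρ_J = cos(π/125) = 0.9997.
√(1 − cos²(π/125)) = sin(π/125) ≈ 0.02513.
So ω* = 2/1.02513 = 1.9510 (Young).
ρ_SOR = ω* − 1 ≈ 0.9510.

ρ_SOR = 0.9510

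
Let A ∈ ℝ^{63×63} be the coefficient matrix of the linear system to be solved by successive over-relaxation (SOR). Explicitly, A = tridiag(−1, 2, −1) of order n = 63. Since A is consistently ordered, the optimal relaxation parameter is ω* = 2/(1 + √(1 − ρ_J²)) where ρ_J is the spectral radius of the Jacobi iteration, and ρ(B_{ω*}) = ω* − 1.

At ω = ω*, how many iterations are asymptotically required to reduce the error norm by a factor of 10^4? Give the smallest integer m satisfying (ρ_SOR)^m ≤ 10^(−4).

m = 94

B_J for the 63×63 system has eigenvalues cos(kπ/64); ρ_J = cos(π/64) = 0.9987955.
√(1 − cos²(π/64)) = sin(π/64) ≈ 0.0490677.
So ω* = 2/1.0490677 = 1.9064547 (Young).
[ρ_SOR] ω* − 1 = 0.9064547.
m ≥ 4·ln10 / (−ln 0.9064547) = 93.778; smallest integer m = 94.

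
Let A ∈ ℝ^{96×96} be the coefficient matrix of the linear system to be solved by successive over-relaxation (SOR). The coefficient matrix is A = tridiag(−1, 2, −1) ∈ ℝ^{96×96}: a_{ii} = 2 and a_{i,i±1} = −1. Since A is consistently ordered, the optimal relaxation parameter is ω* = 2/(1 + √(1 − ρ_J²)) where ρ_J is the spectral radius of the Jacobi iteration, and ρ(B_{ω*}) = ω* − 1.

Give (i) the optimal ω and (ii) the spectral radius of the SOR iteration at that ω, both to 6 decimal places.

ω* = 1.937268, ρ_SOR = 0.937268

B_J for the 96×96 system has eigenvalues cos(kπ/97); ρ_J = cos(π/97) = 0.999476.
√(1−ρ_J²) = |sin(π/97)| = 0.0323819
Young: ω* = 2/(1+√(1−ρ_J²)) = 2/(1+0.0323819) = 2/1.0323819 = 1.937268.
At ω = 1.937268 every |λ(B_ω)| = ω−1, so ρ_SOR = 0.937268.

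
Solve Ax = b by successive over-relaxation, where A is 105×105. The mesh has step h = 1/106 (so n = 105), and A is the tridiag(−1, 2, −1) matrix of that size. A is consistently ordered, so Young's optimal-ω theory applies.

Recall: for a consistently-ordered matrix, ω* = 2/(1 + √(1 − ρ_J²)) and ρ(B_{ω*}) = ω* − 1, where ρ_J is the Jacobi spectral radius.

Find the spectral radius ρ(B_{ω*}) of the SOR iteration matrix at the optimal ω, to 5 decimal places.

½·tridiag(1,0,1) at n=105: λ_k = cos(kπ/106); max |λ| at k=1 ⇒ ρ_J = cos(π/106) ≈ 0.99956.
√(1−ρ_J²) = |sin(π/106)| = 0.029633
ω* = 2 / (1 + 0.029633) = 2 / 1.029633 ≈ 1.94244.
ρ_SOR = ω* − 1 = 1.94244 − 1 = 0.94244.

ρ_SOR = 0.94244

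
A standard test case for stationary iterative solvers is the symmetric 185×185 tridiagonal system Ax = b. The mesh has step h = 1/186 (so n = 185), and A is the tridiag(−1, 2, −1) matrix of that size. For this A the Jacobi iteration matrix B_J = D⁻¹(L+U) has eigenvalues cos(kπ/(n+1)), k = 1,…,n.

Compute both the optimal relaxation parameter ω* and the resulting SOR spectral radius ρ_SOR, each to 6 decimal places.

B_J for the 185×185 system has eigenvalues cos(kπ/186); ρ_J = cos(π/186) = 0.999857.
√(1−ρ_J²) = |sin(π/186)| = 0.0168895
So ω* = 2/1.0168895 = 1.966782 (Young).
and ρ(B_{ω*}) = 1.966782 − 1 = 0.966782.

ω* = 1.966782, ρ_SOR = 0.966782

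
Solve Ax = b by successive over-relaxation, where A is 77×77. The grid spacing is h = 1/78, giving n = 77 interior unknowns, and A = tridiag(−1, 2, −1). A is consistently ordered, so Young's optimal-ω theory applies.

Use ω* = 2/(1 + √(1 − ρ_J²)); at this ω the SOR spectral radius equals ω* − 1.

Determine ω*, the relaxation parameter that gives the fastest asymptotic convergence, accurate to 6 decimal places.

[ρ_J] n=77: ρ(B_J) = cos(π/(n+1)) = cos(π/78) = 0.999189.
√(1−ρ_J²) simplifies to sin(π/78) = 0.0402659.
Young: ω* = 2/(1+√(1−ρ_J²)) = 2/(1+0.0402659) = 2/1.0402659 = 1.922585.
ρ_SOR = ω* − 1 = 1.922585 − 1 = 0.922585.

ω* = 1.922585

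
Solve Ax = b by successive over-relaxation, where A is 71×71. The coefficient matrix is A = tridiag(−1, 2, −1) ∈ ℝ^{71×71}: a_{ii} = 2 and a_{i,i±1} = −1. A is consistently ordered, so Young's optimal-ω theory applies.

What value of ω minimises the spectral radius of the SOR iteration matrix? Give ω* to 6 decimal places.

ω* = 1.916407

spectrum of D⁻¹(L+U) = {cos(kπ/72) : 1≤k≤71}; ρ_J = cos(π/72) = 0.999048.
root = sin(π/72) = 0.0436194  (since 1−cos² = sin²).
So ω* = 2/1.0436194 = 1.916407 (Young).
At ω = 1.916407 every |λ(B_ω)| = ω−1, so ρ_SOR = 0.916407.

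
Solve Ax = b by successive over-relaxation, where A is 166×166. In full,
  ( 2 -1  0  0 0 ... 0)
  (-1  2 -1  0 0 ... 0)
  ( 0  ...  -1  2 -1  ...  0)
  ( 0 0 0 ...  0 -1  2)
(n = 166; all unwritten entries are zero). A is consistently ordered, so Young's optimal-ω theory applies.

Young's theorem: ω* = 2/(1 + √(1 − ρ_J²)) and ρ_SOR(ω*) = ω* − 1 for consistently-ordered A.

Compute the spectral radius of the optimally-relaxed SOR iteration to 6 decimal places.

[ρ_J] n=166: ρ(B_J) = cos(π/(n+1)) = cos(π/167) = 0.999823.
√(1 − cos²(π/167)) = sin(π/167) ≈ 0.0188108.
ω* = 2/(1+0.0188108) = 1.963073
Hence ρ(B_{ω*}) = 1.963073 − 1 = 0.963073.

ρ_SOR = 0.963073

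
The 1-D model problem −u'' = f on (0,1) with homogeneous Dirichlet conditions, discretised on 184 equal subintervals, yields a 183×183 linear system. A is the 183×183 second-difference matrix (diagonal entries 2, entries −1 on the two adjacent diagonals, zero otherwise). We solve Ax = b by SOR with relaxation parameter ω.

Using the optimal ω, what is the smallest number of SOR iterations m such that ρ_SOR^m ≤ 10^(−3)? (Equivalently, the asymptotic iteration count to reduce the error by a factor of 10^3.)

With n=183, ρ(Jacobi) = cos(π/184) = 0.9998542.
√(1−ρ_J²) simplifies to sin(π/184) = 0.0170730.
Then 2/(1+√(1−ρ_J²)) = 2/(1+0.0170730); ω* = 2/1.0170730 = 1.9664272.
ρ_SOR = ω* − 1 = 1.9664272 − 1 = 0.9664272.
(0.9664272)^m ≤ 10^{−3}  ⇒  m·ln(0.9664272) ≤ −3·ln10  ⇒  m ≥ 202.281  ⇒  m = 203

m = 203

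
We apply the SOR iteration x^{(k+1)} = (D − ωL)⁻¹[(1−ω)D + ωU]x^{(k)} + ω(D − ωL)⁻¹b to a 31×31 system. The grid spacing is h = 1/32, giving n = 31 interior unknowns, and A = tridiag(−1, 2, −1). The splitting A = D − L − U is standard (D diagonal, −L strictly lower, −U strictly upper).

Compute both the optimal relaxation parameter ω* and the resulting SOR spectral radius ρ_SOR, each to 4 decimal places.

ω* = 1.8215, ρ_SOR = 0.8215

ρ_J = max_k |cos(kπ/32)| = cos(π/32) = 0.9952
√(1−ρ_J²) simplifies to sin(π/32) = 0.09802.
ω* = 2 / (1 + 0.09802) = 2 / 1.09802 ≈ 1.8215.
At ω = 1.8215 every |λ(B_ω)| = ω−1, so ρ_SOR = 0.8215.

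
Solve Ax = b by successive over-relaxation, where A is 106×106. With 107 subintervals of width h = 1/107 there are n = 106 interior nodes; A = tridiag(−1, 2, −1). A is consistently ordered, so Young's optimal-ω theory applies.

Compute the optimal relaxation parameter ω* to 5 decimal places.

ω* = 1.94296

With n=106, ρ(Jacobi) = cos(π/107) = 0.99957.
√(1−ρ_J²) = |sin(π/107)| = 0.029356
Then 2/(1+√(1−ρ_J²)) = 2/(1+0.029356); ω* = 2/1.029356 = 1.94296.
ρ(B_{ω*}) = ω*−1 = 0.94296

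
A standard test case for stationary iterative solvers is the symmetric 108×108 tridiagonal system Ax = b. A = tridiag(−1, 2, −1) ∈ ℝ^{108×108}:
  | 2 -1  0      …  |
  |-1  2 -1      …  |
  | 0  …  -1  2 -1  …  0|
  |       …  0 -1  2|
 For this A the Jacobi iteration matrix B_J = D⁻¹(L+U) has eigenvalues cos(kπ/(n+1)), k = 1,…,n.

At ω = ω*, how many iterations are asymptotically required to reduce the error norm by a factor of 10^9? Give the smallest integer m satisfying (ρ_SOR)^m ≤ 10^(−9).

With n=108, ρ(Jacobi) = cos(π/109) = 0.9995847.
1 − cos²(π/109) = sin²(π/109) ⇒ √(1−ρ_J²) = sin(π/109) = 0.0288180.
[ω*] 2 ÷ (1 + 0.0288180) = 2 ÷ 1.0288180 = 1.9439784.
ρ(B_{ω*}) = ω*−1 = 0.9439784
9·ln10 = 20.7233; −ln(0.9439784) = 0.057652; m = ⌈20.7233/0.057652⌉ = ⌈359.455⌉ = 360.

m = 360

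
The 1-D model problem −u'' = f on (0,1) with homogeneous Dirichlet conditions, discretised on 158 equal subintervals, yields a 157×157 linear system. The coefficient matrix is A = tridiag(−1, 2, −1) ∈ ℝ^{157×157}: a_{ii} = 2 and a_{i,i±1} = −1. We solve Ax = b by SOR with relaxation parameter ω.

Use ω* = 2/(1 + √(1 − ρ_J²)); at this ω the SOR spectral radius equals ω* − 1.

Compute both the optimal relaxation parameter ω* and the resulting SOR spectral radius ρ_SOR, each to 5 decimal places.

n=157: λ(B_J) = 1 − λ(A)/2 = cos(kπ/158); k=1 gives ρ_J = 0.99980.
√(1 − cos²(π/158)) = sin(π/158) ≈ 0.019882.
ω* = 2/(1 + 0.019882) = 2/1.019882 = 1.96101.
At ω = 1.96101 every |λ(B_ω)| = ω−1, so ρ_SOR = 0.96101.

ω* = 1.96101, ρ_SOR = 0.96101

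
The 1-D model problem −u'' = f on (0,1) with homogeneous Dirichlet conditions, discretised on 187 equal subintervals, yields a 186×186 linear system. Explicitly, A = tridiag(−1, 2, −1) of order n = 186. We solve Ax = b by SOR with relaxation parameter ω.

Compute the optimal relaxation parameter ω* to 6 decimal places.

½·tridiag(1,0,1) at n=186: λ_k = cos(kπ/187); max |λ| at k=1 ⇒ ρ_J = cos(π/187) ≈ 0.999859.
1 − cos²(π/187) = sin²(π/187) ⇒ √(1−ρ_J²) = sin(π/187) = 0.0167992.
ω* = 2/(1 + 0.0167992) = 2/1.0167992 = 1.966957.
Hence ρ(B_{ω*}) = 1.966957 − 1 = 0.966957.

ω* = 1.966957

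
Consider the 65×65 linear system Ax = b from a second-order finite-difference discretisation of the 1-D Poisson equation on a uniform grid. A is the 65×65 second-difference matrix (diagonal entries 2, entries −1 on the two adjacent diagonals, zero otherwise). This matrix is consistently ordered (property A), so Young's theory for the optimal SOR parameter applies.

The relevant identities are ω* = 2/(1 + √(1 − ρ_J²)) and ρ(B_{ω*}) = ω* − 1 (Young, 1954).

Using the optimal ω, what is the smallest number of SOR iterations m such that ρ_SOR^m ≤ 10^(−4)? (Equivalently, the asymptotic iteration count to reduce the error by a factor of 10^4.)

[ρ_J] n=65: ρ(B_J) = cos(π/(n+1)) = cos(π/66) = 0.9988673.
√(1−ρ_J²) = |sin(π/66)| = 0.0475819
ω* = 2/(1 + 0.0475819) = 2/1.0475819 = 1.9091586.
ρ_SOR = ω* − 1 = 1.9091586 − 1 = 0.9091586.
ρ_SOR^m ≤ 10^(−4) ⇔ m ≥ 4·ln10/(−ln 0.9091586) = 9.21034/0.0952357 = 96.711; m = ⌈96.711⌉ = 97.

m = 97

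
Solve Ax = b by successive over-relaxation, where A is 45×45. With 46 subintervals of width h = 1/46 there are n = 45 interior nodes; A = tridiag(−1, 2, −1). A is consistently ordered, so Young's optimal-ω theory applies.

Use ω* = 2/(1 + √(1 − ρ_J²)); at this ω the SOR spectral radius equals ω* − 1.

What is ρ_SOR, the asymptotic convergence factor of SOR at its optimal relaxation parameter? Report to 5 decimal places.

½·tridiag(1,0,1) at n=45: λ_k = cos(kπ/46); max |λ| at k=1 ⇒ ρ_J = cos(π/46) ≈ 0.99767.
√(1−ρ_J²) simplifies to sin(π/46) = 0.068242.
So ω* = 2/1.068242 = 1.87223 (Young).
ρ_SOR = ω* − 1 ≈ 0.87223.

ρ_SOR = 0.87223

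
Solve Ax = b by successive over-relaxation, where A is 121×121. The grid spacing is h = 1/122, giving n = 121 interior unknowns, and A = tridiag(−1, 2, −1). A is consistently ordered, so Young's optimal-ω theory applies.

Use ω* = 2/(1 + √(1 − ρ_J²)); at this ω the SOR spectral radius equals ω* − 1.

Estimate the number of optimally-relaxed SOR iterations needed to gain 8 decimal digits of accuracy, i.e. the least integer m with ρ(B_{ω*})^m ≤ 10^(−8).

m = 358

[ρ_J] n=121: ρ(B_J) = cos(π/(n+1)) = cos(π/122) = 0.9996685.
√(1−ρ_J²) = |sin(π/122)| = 0.0257479
[ω*] 2 ÷ (1 + 0.0257479) = 2 ÷ 1.0257479 = 1.9497968.
At ω = 1.9497968 every |λ(B_ω)| = ω−1, so ρ_SOR = 0.9497968.
m ≥ 8·ln10 / (−ln 0.9497968) = 357.633; smallest integer m = 358.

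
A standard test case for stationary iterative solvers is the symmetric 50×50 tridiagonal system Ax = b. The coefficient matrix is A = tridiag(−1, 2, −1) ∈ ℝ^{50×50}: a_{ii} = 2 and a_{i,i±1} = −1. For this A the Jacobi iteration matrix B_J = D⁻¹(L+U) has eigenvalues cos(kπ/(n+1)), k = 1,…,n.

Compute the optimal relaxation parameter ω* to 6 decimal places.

spectrum of D⁻¹(L+U) = {cos(kπ/51) : 1≤k≤50}; ρ_J = cos(π/51) = 0.998103.
√(1−ρ_J²) simplifies to sin(π/51) = 0.0615609.
[ω*] 2 ÷ (1 + 0.0615609) = 2 ÷ 1.0615609 = 1.884018.
and ρ(B_{ω*}) = 1.884018 − 1 = 0.884018.

ω* = 1.884018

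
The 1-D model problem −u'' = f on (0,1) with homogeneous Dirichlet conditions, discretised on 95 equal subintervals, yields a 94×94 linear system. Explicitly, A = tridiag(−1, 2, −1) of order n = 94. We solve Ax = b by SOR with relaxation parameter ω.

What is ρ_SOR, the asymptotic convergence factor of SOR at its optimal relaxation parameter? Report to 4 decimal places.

ρ_J = max_k |cos(kπ/95)| = cos(π/95) = 0.9995
root = sin(π/95) = 0.03306  (since 1−cos² = sin²).
ω* = 2 / (1 + 0.03306) = 2 / 1.03306 ≈ 1.9360.
At ω = 1.9360 every |λ(B_ω)| = ω−1, so ρ_SOR = 0.9360.

ρ_SOR = 0.9360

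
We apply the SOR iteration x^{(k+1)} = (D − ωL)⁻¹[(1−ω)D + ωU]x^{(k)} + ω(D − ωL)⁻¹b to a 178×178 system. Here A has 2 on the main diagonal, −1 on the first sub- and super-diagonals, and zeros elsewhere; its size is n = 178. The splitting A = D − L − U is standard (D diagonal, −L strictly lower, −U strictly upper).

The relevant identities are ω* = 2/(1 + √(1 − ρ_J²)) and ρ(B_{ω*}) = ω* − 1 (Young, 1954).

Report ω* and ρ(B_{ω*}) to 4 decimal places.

ρ_J = max_k |cos(kπ/179)| = cos(π/179) = 0.9998
root = sin(π/179) = 0.01755  (since 1−cos² = sin²).
ω* = 2 / (1 + 0.01755) = 2 / 1.01755 ≈ 1.9655.
ρ(B_{ω*}) = ω*−1 = 0.9655

ω* = 1.9655, ρ_SOR = 0.9655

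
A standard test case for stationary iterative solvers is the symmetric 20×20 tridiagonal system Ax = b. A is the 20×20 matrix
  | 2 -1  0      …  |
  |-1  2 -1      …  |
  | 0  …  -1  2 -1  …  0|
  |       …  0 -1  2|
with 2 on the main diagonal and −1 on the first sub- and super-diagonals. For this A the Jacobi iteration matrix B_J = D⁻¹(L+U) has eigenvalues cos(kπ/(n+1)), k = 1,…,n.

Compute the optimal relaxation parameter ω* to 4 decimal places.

spectrum of D⁻¹(L+U) = {cos(kπ/21) : 1≤k≤20}; ρ_J = cos(π/21) = 0.9888.
1 − cos²(π/21) = sin²(π/21) ⇒ √(1−ρ_J²) = sin(π/21) = 0.14904.
So ω* = 2/1.14904 = 1.7406 (Young).
Hence ρ(B_{ω*}) = 1.7406 − 1 = 0.7406.

ω* = 1.7406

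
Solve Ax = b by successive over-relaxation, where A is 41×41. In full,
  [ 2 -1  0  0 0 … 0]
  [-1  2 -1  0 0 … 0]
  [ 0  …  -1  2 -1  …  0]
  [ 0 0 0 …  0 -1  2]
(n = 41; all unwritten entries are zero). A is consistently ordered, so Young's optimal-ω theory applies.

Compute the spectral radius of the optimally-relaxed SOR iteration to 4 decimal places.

spectrum of D⁻¹(L+U) = {cos(kπ/42) : 1≤k≤41}; ρ_J = cos(π/42) = 0.9972.
1 − cos²(π/42) = sin²(π/42) ⇒ √(1−ρ_J²) = sin(π/42) = 0.07473.
Young: ω* = 2/(1+√(1−ρ_J²)) = 2/(1+0.07473) = 2/1.07473 = 1.8609.
ρ_SOR = ω* − 1 = 1.8609 − 1 = 0.8609.

ρ_SOR = 0.8609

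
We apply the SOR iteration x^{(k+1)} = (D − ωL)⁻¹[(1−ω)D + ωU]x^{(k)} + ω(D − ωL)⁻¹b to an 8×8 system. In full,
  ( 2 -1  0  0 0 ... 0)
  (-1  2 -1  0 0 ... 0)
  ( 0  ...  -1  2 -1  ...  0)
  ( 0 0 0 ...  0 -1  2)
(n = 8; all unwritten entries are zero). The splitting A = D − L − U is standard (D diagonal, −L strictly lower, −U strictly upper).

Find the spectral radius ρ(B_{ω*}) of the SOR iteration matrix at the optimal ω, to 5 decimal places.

ρ_SOR = 0.49029

[ρ_J] n=8: ρ(B_J) = cos(π/(n+1)) = cos(π/9) = 0.93969.
√(1 − cos²(π/9)) = sin(π/9) ≈ 0.342020.
ω* = 2/(1+0.342020) = 1.49029
[ρ_SOR] ω* − 1 = 0.49029.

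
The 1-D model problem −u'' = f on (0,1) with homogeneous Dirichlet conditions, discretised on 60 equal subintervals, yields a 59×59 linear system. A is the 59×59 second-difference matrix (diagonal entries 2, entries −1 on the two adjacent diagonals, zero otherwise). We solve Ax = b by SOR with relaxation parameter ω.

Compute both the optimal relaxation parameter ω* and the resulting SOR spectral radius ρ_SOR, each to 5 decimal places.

½·tridiag(1,0,1) at n=59: λ_k = cos(kπ/60); max |λ| at k=1 ⇒ ρ_J = cos(π/60) ≈ 0.99863.
1 − cos²(π/60) = sin²(π/60) ⇒ √(1−ρ_J²) = sin(π/60) = 0.052336.
ω* = 2/(1 + 0.052336) = 2/1.052336 = 1.90053.
ρ_SOR = ω* − 1 = 1.90053 − 1 = 0.90053.

ω* = 1.90053, ρ_SOR = 0.90053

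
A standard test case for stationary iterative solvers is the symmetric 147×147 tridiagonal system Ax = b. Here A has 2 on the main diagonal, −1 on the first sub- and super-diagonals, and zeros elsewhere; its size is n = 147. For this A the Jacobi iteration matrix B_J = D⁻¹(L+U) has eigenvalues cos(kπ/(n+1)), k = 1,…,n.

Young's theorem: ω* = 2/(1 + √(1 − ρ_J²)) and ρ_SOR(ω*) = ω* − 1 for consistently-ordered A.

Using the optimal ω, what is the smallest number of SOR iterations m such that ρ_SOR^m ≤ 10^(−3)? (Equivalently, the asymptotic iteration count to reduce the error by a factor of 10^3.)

m = 163

n=147: λ(B_J) = 1 − λ(A)/2 = cos(kπ/148); k=1 gives ρ_J = 0.9997747.
1 − cos²(π/148) = sin²(π/148) ⇒ √(1−ρ_J²) = sin(π/148) = 0.0212254.
[ω*] 2 ÷ (1 + 0.0212254) = 2 ÷ 1.0212254 = 1.9584315.
ρ(B_{ω*}) = ω*−1 = 0.9584315
3·ln10 = 6.90776; −ln(0.9584315) = 0.0424572; m = ⌈6.90776/0.0424572⌉ = ⌈162.699⌉ = 163.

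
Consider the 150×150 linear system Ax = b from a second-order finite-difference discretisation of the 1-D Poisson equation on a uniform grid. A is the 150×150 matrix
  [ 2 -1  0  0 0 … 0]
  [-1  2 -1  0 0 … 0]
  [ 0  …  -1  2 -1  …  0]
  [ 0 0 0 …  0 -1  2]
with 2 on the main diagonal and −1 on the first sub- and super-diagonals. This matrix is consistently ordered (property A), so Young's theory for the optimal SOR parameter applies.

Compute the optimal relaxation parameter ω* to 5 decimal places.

ρ_J = max_k |cos(kπ/151)| = cos(π/151) = 0.99978
√(1−ρ_J²) = |sin(π/151)| = 0.020804
Young: ω* = 2/(1+√(1−ρ_J²)) = 2/(1+0.020804) = 2/1.020804 = 1.95924.
ρ(B_{ω*}) = ω*−1 = 0.95924

ω* = 1.95924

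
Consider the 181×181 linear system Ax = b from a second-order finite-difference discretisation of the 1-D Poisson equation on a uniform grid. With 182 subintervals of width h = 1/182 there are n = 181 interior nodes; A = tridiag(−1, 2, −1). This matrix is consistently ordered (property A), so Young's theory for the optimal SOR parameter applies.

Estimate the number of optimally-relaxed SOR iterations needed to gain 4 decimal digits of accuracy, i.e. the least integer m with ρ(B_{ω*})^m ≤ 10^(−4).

ρ_J = max_k |cos(kπ/182)| = cos(π/182) = 0.9998510
√(1−ρ_J²) = |sin(π/182)| = 0.0172606
[ω*] 2 ÷ (1 + 0.0172606) = 2 ÷ 1.0172606 = 1.9660645.
Hence ρ(B_{ω*}) = 1.9660645 − 1 = 0.9660645.
Need (0.9660645)^m ≤ 10^(−4): m ≥ 4·ln10/|ln 0.9660645| = 9.21034/0.0345247 = 266.775 ⇒ m = 267.

m = 267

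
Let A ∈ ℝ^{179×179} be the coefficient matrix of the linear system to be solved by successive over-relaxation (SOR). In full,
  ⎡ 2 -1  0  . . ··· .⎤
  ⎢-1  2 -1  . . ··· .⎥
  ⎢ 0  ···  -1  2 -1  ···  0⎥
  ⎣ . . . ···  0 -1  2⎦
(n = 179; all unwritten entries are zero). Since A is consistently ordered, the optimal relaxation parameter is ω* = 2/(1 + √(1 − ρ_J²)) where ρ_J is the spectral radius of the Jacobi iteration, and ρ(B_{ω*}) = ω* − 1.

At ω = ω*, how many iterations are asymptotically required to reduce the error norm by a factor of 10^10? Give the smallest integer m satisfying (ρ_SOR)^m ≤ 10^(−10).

m = 660

B_J for the 179×179 system has eigenvalues cos(kπ/180); ρ_J = cos(π/180) = 0.9998477.
1 − cos²(π/180) = sin²(π/180) ⇒ √(1−ρ_J²) = sin(π/180) = 0.0174524.
Then 2/(1+√(1−ρ_J²)) = 2/(1+0.0174524); ω* = 2/1.0174524 = 1.9656939.
At ω = 1.9656939 every |λ(B_ω)| = ω−1, so ρ_SOR = 0.9656939.
10·ln10 = 23.0259; −ln(0.9656939) = 0.0349084; m = ⌈23.0259/0.0349084⌉ = ⌈659.609⌉ = 660.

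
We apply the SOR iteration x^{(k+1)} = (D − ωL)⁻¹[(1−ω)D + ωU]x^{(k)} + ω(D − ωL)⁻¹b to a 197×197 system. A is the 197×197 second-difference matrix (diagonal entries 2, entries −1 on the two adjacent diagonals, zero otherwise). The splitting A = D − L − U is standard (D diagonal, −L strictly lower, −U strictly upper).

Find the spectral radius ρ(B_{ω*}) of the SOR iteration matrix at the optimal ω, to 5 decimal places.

[ρ_J] n=197: ρ(B_J) = cos(π/(n+1)) = cos(π/198) = 0.99987.
√(1−ρ_J²) simplifies to sin(π/198) = 0.015866.
ω* = 2 / (1 + 0.015866) = 2 / 1.015866 ≈ 1.96876.
[ρ_SOR] ω* − 1 = 0.96876.

ρ_SOR = 0.96876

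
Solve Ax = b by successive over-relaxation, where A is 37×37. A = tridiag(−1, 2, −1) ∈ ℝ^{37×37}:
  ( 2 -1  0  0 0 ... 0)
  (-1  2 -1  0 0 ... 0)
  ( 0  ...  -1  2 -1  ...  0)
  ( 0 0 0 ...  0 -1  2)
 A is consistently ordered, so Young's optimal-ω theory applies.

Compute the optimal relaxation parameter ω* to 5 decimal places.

ω* = 1.84744

[ρ_J] n=37: ρ(B_J) = cos(π/(n+1)) = cos(π/38) = 0.99658.
1 − cos²(π/38) = sin²(π/38) ⇒ √(1−ρ_J²) = sin(π/38) = 0.082579.
So ω* = 2/1.082579 = 1.84744 (Young).
ρ(B_{ω*}) = ω*−1 = 0.84744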